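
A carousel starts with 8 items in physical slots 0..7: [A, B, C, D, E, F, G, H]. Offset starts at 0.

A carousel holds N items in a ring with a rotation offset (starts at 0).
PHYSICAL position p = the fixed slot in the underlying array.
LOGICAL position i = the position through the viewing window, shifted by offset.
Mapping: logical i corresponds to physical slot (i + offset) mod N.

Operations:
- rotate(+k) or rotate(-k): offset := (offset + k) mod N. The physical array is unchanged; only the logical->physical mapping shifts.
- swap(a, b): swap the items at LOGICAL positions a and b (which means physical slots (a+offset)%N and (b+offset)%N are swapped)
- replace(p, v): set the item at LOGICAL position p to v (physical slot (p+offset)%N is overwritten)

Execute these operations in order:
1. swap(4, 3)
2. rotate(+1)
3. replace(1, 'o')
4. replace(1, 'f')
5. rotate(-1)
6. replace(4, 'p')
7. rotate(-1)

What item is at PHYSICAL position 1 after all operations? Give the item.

After op 1 (swap(4, 3)): offset=0, physical=[A,B,C,E,D,F,G,H], logical=[A,B,C,E,D,F,G,H]
After op 2 (rotate(+1)): offset=1, physical=[A,B,C,E,D,F,G,H], logical=[B,C,E,D,F,G,H,A]
After op 3 (replace(1, 'o')): offset=1, physical=[A,B,o,E,D,F,G,H], logical=[B,o,E,D,F,G,H,A]
After op 4 (replace(1, 'f')): offset=1, physical=[A,B,f,E,D,F,G,H], logical=[B,f,E,D,F,G,H,A]
After op 5 (rotate(-1)): offset=0, physical=[A,B,f,E,D,F,G,H], logical=[A,B,f,E,D,F,G,H]
After op 6 (replace(4, 'p')): offset=0, physical=[A,B,f,E,p,F,G,H], logical=[A,B,f,E,p,F,G,H]
After op 7 (rotate(-1)): offset=7, physical=[A,B,f,E,p,F,G,H], logical=[H,A,B,f,E,p,F,G]

Answer: B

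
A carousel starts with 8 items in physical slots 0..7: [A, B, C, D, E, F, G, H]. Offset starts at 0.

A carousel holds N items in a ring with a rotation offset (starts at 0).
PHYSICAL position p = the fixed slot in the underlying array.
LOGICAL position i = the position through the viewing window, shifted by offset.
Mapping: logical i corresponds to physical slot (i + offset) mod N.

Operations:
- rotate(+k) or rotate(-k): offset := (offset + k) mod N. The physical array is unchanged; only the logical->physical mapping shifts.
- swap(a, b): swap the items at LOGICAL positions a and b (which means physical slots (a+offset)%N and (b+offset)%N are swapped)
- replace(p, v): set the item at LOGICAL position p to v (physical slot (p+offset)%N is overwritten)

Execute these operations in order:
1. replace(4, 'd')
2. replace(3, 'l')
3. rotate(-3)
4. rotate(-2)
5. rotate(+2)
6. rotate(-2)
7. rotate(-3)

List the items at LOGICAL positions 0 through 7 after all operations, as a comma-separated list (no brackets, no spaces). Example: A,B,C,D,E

After op 1 (replace(4, 'd')): offset=0, physical=[A,B,C,D,d,F,G,H], logical=[A,B,C,D,d,F,G,H]
After op 2 (replace(3, 'l')): offset=0, physical=[A,B,C,l,d,F,G,H], logical=[A,B,C,l,d,F,G,H]
After op 3 (rotate(-3)): offset=5, physical=[A,B,C,l,d,F,G,H], logical=[F,G,H,A,B,C,l,d]
After op 4 (rotate(-2)): offset=3, physical=[A,B,C,l,d,F,G,H], logical=[l,d,F,G,H,A,B,C]
After op 5 (rotate(+2)): offset=5, physical=[A,B,C,l,d,F,G,H], logical=[F,G,H,A,B,C,l,d]
After op 6 (rotate(-2)): offset=3, physical=[A,B,C,l,d,F,G,H], logical=[l,d,F,G,H,A,B,C]
After op 7 (rotate(-3)): offset=0, physical=[A,B,C,l,d,F,G,H], logical=[A,B,C,l,d,F,G,H]

Answer: A,B,C,l,d,F,G,H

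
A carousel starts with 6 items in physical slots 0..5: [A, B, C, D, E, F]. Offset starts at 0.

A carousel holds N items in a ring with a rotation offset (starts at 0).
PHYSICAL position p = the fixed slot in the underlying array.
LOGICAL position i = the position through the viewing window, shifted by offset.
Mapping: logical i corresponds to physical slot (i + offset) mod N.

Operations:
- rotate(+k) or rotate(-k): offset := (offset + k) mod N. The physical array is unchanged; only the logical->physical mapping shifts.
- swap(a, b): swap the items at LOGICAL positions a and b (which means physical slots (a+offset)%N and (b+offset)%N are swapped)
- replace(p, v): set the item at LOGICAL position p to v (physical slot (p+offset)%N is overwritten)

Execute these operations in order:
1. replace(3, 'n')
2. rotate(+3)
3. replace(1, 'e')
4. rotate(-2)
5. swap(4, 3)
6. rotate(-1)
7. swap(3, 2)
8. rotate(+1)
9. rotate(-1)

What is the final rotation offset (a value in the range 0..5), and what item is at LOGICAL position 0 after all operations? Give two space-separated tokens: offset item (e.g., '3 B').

After op 1 (replace(3, 'n')): offset=0, physical=[A,B,C,n,E,F], logical=[A,B,C,n,E,F]
After op 2 (rotate(+3)): offset=3, physical=[A,B,C,n,E,F], logical=[n,E,F,A,B,C]
After op 3 (replace(1, 'e')): offset=3, physical=[A,B,C,n,e,F], logical=[n,e,F,A,B,C]
After op 4 (rotate(-2)): offset=1, physical=[A,B,C,n,e,F], logical=[B,C,n,e,F,A]
After op 5 (swap(4, 3)): offset=1, physical=[A,B,C,n,F,e], logical=[B,C,n,F,e,A]
After op 6 (rotate(-1)): offset=0, physical=[A,B,C,n,F,e], logical=[A,B,C,n,F,e]
After op 7 (swap(3, 2)): offset=0, physical=[A,B,n,C,F,e], logical=[A,B,n,C,F,e]
After op 8 (rotate(+1)): offset=1, physical=[A,B,n,C,F,e], logical=[B,n,C,F,e,A]
After op 9 (rotate(-1)): offset=0, physical=[A,B,n,C,F,e], logical=[A,B,n,C,F,e]

Answer: 0 A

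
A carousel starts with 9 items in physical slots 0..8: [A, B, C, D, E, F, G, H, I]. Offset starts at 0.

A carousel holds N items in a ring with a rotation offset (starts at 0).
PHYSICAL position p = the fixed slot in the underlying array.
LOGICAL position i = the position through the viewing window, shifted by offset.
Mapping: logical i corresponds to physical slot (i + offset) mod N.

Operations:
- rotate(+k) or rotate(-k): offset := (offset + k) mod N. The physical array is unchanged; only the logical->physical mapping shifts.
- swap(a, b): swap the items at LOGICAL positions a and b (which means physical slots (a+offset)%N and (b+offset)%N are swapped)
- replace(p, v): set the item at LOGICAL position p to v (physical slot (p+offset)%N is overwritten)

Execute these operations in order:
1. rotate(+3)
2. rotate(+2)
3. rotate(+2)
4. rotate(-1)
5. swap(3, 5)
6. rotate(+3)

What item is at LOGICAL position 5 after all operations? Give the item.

Answer: F

Derivation:
After op 1 (rotate(+3)): offset=3, physical=[A,B,C,D,E,F,G,H,I], logical=[D,E,F,G,H,I,A,B,C]
After op 2 (rotate(+2)): offset=5, physical=[A,B,C,D,E,F,G,H,I], logical=[F,G,H,I,A,B,C,D,E]
After op 3 (rotate(+2)): offset=7, physical=[A,B,C,D,E,F,G,H,I], logical=[H,I,A,B,C,D,E,F,G]
After op 4 (rotate(-1)): offset=6, physical=[A,B,C,D,E,F,G,H,I], logical=[G,H,I,A,B,C,D,E,F]
After op 5 (swap(3, 5)): offset=6, physical=[C,B,A,D,E,F,G,H,I], logical=[G,H,I,C,B,A,D,E,F]
After op 6 (rotate(+3)): offset=0, physical=[C,B,A,D,E,F,G,H,I], logical=[C,B,A,D,E,F,G,H,I]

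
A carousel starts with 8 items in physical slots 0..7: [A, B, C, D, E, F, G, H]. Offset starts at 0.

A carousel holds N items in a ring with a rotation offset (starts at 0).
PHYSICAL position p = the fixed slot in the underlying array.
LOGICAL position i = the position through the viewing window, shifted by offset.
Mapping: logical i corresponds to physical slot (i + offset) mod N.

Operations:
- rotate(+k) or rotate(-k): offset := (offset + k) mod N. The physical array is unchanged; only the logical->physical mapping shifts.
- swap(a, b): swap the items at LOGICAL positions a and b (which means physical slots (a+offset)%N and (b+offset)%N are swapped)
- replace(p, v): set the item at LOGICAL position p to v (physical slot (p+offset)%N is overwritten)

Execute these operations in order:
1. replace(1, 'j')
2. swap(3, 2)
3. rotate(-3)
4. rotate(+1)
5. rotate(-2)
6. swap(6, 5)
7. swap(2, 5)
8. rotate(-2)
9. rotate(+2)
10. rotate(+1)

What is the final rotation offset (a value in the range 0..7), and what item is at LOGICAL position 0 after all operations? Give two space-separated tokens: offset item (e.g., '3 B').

Answer: 5 F

Derivation:
After op 1 (replace(1, 'j')): offset=0, physical=[A,j,C,D,E,F,G,H], logical=[A,j,C,D,E,F,G,H]
After op 2 (swap(3, 2)): offset=0, physical=[A,j,D,C,E,F,G,H], logical=[A,j,D,C,E,F,G,H]
After op 3 (rotate(-3)): offset=5, physical=[A,j,D,C,E,F,G,H], logical=[F,G,H,A,j,D,C,E]
After op 4 (rotate(+1)): offset=6, physical=[A,j,D,C,E,F,G,H], logical=[G,H,A,j,D,C,E,F]
After op 5 (rotate(-2)): offset=4, physical=[A,j,D,C,E,F,G,H], logical=[E,F,G,H,A,j,D,C]
After op 6 (swap(6, 5)): offset=4, physical=[A,D,j,C,E,F,G,H], logical=[E,F,G,H,A,D,j,C]
After op 7 (swap(2, 5)): offset=4, physical=[A,G,j,C,E,F,D,H], logical=[E,F,D,H,A,G,j,C]
After op 8 (rotate(-2)): offset=2, physical=[A,G,j,C,E,F,D,H], logical=[j,C,E,F,D,H,A,G]
After op 9 (rotate(+2)): offset=4, physical=[A,G,j,C,E,F,D,H], logical=[E,F,D,H,A,G,j,C]
After op 10 (rotate(+1)): offset=5, physical=[A,G,j,C,E,F,D,H], logical=[F,D,H,A,G,j,C,E]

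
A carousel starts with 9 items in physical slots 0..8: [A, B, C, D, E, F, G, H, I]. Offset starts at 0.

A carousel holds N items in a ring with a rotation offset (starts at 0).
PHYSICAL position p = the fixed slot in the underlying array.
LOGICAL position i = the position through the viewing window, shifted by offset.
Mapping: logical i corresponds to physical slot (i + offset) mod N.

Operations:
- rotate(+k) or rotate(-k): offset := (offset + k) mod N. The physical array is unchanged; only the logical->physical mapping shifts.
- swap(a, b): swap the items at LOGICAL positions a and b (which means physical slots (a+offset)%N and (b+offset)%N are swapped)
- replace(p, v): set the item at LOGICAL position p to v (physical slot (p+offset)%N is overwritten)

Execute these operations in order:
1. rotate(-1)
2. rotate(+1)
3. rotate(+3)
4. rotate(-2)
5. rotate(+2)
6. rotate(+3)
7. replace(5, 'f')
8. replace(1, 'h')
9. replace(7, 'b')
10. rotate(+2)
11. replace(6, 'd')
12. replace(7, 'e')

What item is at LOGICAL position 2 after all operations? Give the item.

After op 1 (rotate(-1)): offset=8, physical=[A,B,C,D,E,F,G,H,I], logical=[I,A,B,C,D,E,F,G,H]
After op 2 (rotate(+1)): offset=0, physical=[A,B,C,D,E,F,G,H,I], logical=[A,B,C,D,E,F,G,H,I]
After op 3 (rotate(+3)): offset=3, physical=[A,B,C,D,E,F,G,H,I], logical=[D,E,F,G,H,I,A,B,C]
After op 4 (rotate(-2)): offset=1, physical=[A,B,C,D,E,F,G,H,I], logical=[B,C,D,E,F,G,H,I,A]
After op 5 (rotate(+2)): offset=3, physical=[A,B,C,D,E,F,G,H,I], logical=[D,E,F,G,H,I,A,B,C]
After op 6 (rotate(+3)): offset=6, physical=[A,B,C,D,E,F,G,H,I], logical=[G,H,I,A,B,C,D,E,F]
After op 7 (replace(5, 'f')): offset=6, physical=[A,B,f,D,E,F,G,H,I], logical=[G,H,I,A,B,f,D,E,F]
After op 8 (replace(1, 'h')): offset=6, physical=[A,B,f,D,E,F,G,h,I], logical=[G,h,I,A,B,f,D,E,F]
After op 9 (replace(7, 'b')): offset=6, physical=[A,B,f,D,b,F,G,h,I], logical=[G,h,I,A,B,f,D,b,F]
After op 10 (rotate(+2)): offset=8, physical=[A,B,f,D,b,F,G,h,I], logical=[I,A,B,f,D,b,F,G,h]
After op 11 (replace(6, 'd')): offset=8, physical=[A,B,f,D,b,d,G,h,I], logical=[I,A,B,f,D,b,d,G,h]
After op 12 (replace(7, 'e')): offset=8, physical=[A,B,f,D,b,d,e,h,I], logical=[I,A,B,f,D,b,d,e,h]

Answer: B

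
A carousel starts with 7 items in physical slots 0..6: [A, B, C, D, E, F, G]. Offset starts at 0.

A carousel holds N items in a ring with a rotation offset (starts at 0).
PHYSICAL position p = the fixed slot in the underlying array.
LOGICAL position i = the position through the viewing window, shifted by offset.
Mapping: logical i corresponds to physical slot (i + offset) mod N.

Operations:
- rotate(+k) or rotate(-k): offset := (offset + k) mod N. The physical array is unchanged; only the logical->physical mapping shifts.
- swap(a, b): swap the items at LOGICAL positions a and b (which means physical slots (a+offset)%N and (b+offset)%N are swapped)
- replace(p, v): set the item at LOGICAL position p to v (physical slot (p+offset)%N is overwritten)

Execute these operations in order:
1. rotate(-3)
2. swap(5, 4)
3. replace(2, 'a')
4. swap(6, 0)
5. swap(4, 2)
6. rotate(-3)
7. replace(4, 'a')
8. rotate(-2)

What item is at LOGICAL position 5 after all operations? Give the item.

After op 1 (rotate(-3)): offset=4, physical=[A,B,C,D,E,F,G], logical=[E,F,G,A,B,C,D]
After op 2 (swap(5, 4)): offset=4, physical=[A,C,B,D,E,F,G], logical=[E,F,G,A,C,B,D]
After op 3 (replace(2, 'a')): offset=4, physical=[A,C,B,D,E,F,a], logical=[E,F,a,A,C,B,D]
After op 4 (swap(6, 0)): offset=4, physical=[A,C,B,E,D,F,a], logical=[D,F,a,A,C,B,E]
After op 5 (swap(4, 2)): offset=4, physical=[A,a,B,E,D,F,C], logical=[D,F,C,A,a,B,E]
After op 6 (rotate(-3)): offset=1, physical=[A,a,B,E,D,F,C], logical=[a,B,E,D,F,C,A]
After op 7 (replace(4, 'a')): offset=1, physical=[A,a,B,E,D,a,C], logical=[a,B,E,D,a,C,A]
After op 8 (rotate(-2)): offset=6, physical=[A,a,B,E,D,a,C], logical=[C,A,a,B,E,D,a]

Answer: D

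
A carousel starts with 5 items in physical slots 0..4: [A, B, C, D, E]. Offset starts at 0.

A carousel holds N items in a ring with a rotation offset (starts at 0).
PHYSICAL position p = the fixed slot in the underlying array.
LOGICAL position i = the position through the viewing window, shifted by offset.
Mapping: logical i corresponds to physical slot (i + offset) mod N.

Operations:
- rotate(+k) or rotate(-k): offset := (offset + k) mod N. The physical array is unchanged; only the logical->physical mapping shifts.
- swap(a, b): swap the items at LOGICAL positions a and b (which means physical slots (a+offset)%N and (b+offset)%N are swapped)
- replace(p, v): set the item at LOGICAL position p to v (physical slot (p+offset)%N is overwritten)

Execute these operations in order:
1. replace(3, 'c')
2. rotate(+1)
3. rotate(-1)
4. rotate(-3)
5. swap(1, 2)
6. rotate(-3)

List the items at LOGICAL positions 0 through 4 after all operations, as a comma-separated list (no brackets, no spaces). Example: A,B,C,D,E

After op 1 (replace(3, 'c')): offset=0, physical=[A,B,C,c,E], logical=[A,B,C,c,E]
After op 2 (rotate(+1)): offset=1, physical=[A,B,C,c,E], logical=[B,C,c,E,A]
After op 3 (rotate(-1)): offset=0, physical=[A,B,C,c,E], logical=[A,B,C,c,E]
After op 4 (rotate(-3)): offset=2, physical=[A,B,C,c,E], logical=[C,c,E,A,B]
After op 5 (swap(1, 2)): offset=2, physical=[A,B,C,E,c], logical=[C,E,c,A,B]
After op 6 (rotate(-3)): offset=4, physical=[A,B,C,E,c], logical=[c,A,B,C,E]

Answer: c,A,B,C,E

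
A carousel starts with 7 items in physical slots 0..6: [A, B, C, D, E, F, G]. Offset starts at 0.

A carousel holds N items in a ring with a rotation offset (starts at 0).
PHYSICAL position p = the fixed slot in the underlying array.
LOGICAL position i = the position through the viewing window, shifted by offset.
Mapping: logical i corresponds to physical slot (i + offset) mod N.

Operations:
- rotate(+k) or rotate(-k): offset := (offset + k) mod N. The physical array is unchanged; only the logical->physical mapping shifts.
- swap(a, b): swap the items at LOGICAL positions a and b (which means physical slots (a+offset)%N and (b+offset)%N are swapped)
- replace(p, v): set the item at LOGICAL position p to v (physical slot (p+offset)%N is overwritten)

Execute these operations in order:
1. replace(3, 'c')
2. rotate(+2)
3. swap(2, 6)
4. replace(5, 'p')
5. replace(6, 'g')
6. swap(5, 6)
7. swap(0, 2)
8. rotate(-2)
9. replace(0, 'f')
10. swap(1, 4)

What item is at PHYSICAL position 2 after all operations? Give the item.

Answer: B

Derivation:
After op 1 (replace(3, 'c')): offset=0, physical=[A,B,C,c,E,F,G], logical=[A,B,C,c,E,F,G]
After op 2 (rotate(+2)): offset=2, physical=[A,B,C,c,E,F,G], logical=[C,c,E,F,G,A,B]
After op 3 (swap(2, 6)): offset=2, physical=[A,E,C,c,B,F,G], logical=[C,c,B,F,G,A,E]
After op 4 (replace(5, 'p')): offset=2, physical=[p,E,C,c,B,F,G], logical=[C,c,B,F,G,p,E]
After op 5 (replace(6, 'g')): offset=2, physical=[p,g,C,c,B,F,G], logical=[C,c,B,F,G,p,g]
After op 6 (swap(5, 6)): offset=2, physical=[g,p,C,c,B,F,G], logical=[C,c,B,F,G,g,p]
After op 7 (swap(0, 2)): offset=2, physical=[g,p,B,c,C,F,G], logical=[B,c,C,F,G,g,p]
After op 8 (rotate(-2)): offset=0, physical=[g,p,B,c,C,F,G], logical=[g,p,B,c,C,F,G]
After op 9 (replace(0, 'f')): offset=0, physical=[f,p,B,c,C,F,G], logical=[f,p,B,c,C,F,G]
After op 10 (swap(1, 4)): offset=0, physical=[f,C,B,c,p,F,G], logical=[f,C,B,c,p,F,G]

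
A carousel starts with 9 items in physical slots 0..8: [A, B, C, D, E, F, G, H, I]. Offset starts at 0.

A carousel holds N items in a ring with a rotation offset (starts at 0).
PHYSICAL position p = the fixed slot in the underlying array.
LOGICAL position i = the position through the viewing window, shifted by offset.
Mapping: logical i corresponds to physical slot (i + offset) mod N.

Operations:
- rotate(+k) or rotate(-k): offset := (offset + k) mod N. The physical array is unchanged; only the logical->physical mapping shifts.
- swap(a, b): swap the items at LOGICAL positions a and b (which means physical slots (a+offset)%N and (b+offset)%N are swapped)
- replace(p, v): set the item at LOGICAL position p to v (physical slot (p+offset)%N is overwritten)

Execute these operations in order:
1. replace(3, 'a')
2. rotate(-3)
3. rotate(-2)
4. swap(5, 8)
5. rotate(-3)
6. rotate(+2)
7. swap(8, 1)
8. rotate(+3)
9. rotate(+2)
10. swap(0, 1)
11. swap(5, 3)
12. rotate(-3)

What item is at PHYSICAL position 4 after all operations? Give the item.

Answer: E

Derivation:
After op 1 (replace(3, 'a')): offset=0, physical=[A,B,C,a,E,F,G,H,I], logical=[A,B,C,a,E,F,G,H,I]
After op 2 (rotate(-3)): offset=6, physical=[A,B,C,a,E,F,G,H,I], logical=[G,H,I,A,B,C,a,E,F]
After op 3 (rotate(-2)): offset=4, physical=[A,B,C,a,E,F,G,H,I], logical=[E,F,G,H,I,A,B,C,a]
After op 4 (swap(5, 8)): offset=4, physical=[a,B,C,A,E,F,G,H,I], logical=[E,F,G,H,I,a,B,C,A]
After op 5 (rotate(-3)): offset=1, physical=[a,B,C,A,E,F,G,H,I], logical=[B,C,A,E,F,G,H,I,a]
After op 6 (rotate(+2)): offset=3, physical=[a,B,C,A,E,F,G,H,I], logical=[A,E,F,G,H,I,a,B,C]
After op 7 (swap(8, 1)): offset=3, physical=[a,B,E,A,C,F,G,H,I], logical=[A,C,F,G,H,I,a,B,E]
After op 8 (rotate(+3)): offset=6, physical=[a,B,E,A,C,F,G,H,I], logical=[G,H,I,a,B,E,A,C,F]
After op 9 (rotate(+2)): offset=8, physical=[a,B,E,A,C,F,G,H,I], logical=[I,a,B,E,A,C,F,G,H]
After op 10 (swap(0, 1)): offset=8, physical=[I,B,E,A,C,F,G,H,a], logical=[a,I,B,E,A,C,F,G,H]
After op 11 (swap(5, 3)): offset=8, physical=[I,B,C,A,E,F,G,H,a], logical=[a,I,B,C,A,E,F,G,H]
After op 12 (rotate(-3)): offset=5, physical=[I,B,C,A,E,F,G,H,a], logical=[F,G,H,a,I,B,C,A,E]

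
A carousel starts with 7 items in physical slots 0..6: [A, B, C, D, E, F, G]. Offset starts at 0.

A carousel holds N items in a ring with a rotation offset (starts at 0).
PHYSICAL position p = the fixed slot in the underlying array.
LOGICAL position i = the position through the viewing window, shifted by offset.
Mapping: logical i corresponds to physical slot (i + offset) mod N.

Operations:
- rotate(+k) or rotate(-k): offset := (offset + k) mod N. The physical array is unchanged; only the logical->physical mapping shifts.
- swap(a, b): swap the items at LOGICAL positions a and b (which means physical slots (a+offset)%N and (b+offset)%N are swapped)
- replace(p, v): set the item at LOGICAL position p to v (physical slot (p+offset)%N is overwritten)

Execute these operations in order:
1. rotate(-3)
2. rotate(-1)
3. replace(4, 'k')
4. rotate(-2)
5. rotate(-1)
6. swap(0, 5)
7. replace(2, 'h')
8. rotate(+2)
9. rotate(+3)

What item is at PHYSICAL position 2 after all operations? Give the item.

Answer: h

Derivation:
After op 1 (rotate(-3)): offset=4, physical=[A,B,C,D,E,F,G], logical=[E,F,G,A,B,C,D]
After op 2 (rotate(-1)): offset=3, physical=[A,B,C,D,E,F,G], logical=[D,E,F,G,A,B,C]
After op 3 (replace(4, 'k')): offset=3, physical=[k,B,C,D,E,F,G], logical=[D,E,F,G,k,B,C]
After op 4 (rotate(-2)): offset=1, physical=[k,B,C,D,E,F,G], logical=[B,C,D,E,F,G,k]
After op 5 (rotate(-1)): offset=0, physical=[k,B,C,D,E,F,G], logical=[k,B,C,D,E,F,G]
After op 6 (swap(0, 5)): offset=0, physical=[F,B,C,D,E,k,G], logical=[F,B,C,D,E,k,G]
After op 7 (replace(2, 'h')): offset=0, physical=[F,B,h,D,E,k,G], logical=[F,B,h,D,E,k,G]
After op 8 (rotate(+2)): offset=2, physical=[F,B,h,D,E,k,G], logical=[h,D,E,k,G,F,B]
After op 9 (rotate(+3)): offset=5, physical=[F,B,h,D,E,k,G], logical=[k,G,F,B,h,D,E]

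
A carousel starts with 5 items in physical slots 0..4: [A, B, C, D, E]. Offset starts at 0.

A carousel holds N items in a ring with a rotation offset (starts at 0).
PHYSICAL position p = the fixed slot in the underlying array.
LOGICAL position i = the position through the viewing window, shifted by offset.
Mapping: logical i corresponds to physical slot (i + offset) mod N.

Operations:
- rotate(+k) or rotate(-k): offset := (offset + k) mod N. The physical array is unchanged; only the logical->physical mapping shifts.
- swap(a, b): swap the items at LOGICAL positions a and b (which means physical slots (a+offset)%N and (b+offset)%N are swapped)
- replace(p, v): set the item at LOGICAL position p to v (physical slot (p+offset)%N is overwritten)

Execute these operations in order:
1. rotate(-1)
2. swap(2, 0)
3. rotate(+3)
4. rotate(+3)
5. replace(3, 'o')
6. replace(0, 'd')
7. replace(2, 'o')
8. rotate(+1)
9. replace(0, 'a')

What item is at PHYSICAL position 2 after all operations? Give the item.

Answer: o

Derivation:
After op 1 (rotate(-1)): offset=4, physical=[A,B,C,D,E], logical=[E,A,B,C,D]
After op 2 (swap(2, 0)): offset=4, physical=[A,E,C,D,B], logical=[B,A,E,C,D]
After op 3 (rotate(+3)): offset=2, physical=[A,E,C,D,B], logical=[C,D,B,A,E]
After op 4 (rotate(+3)): offset=0, physical=[A,E,C,D,B], logical=[A,E,C,D,B]
After op 5 (replace(3, 'o')): offset=0, physical=[A,E,C,o,B], logical=[A,E,C,o,B]
After op 6 (replace(0, 'd')): offset=0, physical=[d,E,C,o,B], logical=[d,E,C,o,B]
After op 7 (replace(2, 'o')): offset=0, physical=[d,E,o,o,B], logical=[d,E,o,o,B]
After op 8 (rotate(+1)): offset=1, physical=[d,E,o,o,B], logical=[E,o,o,B,d]
After op 9 (replace(0, 'a')): offset=1, physical=[d,a,o,o,B], logical=[a,o,o,B,d]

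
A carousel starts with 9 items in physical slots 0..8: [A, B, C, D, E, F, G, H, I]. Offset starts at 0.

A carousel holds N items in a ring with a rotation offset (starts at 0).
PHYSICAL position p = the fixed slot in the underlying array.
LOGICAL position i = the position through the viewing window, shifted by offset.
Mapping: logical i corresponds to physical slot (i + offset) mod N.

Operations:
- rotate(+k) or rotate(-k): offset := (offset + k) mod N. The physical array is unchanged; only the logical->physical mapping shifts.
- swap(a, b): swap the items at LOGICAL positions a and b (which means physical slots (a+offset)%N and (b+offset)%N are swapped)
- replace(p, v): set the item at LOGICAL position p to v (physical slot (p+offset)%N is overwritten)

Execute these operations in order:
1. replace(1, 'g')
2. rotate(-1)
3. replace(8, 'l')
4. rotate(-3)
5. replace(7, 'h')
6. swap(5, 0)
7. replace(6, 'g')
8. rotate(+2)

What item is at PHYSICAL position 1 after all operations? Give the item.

After op 1 (replace(1, 'g')): offset=0, physical=[A,g,C,D,E,F,G,H,I], logical=[A,g,C,D,E,F,G,H,I]
After op 2 (rotate(-1)): offset=8, physical=[A,g,C,D,E,F,G,H,I], logical=[I,A,g,C,D,E,F,G,H]
After op 3 (replace(8, 'l')): offset=8, physical=[A,g,C,D,E,F,G,l,I], logical=[I,A,g,C,D,E,F,G,l]
After op 4 (rotate(-3)): offset=5, physical=[A,g,C,D,E,F,G,l,I], logical=[F,G,l,I,A,g,C,D,E]
After op 5 (replace(7, 'h')): offset=5, physical=[A,g,C,h,E,F,G,l,I], logical=[F,G,l,I,A,g,C,h,E]
After op 6 (swap(5, 0)): offset=5, physical=[A,F,C,h,E,g,G,l,I], logical=[g,G,l,I,A,F,C,h,E]
After op 7 (replace(6, 'g')): offset=5, physical=[A,F,g,h,E,g,G,l,I], logical=[g,G,l,I,A,F,g,h,E]
After op 8 (rotate(+2)): offset=7, physical=[A,F,g,h,E,g,G,l,I], logical=[l,I,A,F,g,h,E,g,G]

Answer: F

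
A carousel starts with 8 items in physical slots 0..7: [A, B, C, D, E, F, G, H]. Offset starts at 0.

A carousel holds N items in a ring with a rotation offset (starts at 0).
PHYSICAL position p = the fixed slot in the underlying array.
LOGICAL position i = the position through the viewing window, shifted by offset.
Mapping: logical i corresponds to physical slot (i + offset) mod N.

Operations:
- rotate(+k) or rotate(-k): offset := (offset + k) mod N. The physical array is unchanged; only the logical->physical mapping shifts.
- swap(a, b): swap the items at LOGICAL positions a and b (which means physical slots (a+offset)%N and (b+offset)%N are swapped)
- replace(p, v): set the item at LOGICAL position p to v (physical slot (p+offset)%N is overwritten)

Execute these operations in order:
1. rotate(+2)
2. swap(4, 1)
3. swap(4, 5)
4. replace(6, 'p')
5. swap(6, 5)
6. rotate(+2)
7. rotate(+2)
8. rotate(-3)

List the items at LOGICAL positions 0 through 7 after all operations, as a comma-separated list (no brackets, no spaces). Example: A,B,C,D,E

Answer: G,E,F,H,p,D,B,C

Derivation:
After op 1 (rotate(+2)): offset=2, physical=[A,B,C,D,E,F,G,H], logical=[C,D,E,F,G,H,A,B]
After op 2 (swap(4, 1)): offset=2, physical=[A,B,C,G,E,F,D,H], logical=[C,G,E,F,D,H,A,B]
After op 3 (swap(4, 5)): offset=2, physical=[A,B,C,G,E,F,H,D], logical=[C,G,E,F,H,D,A,B]
After op 4 (replace(6, 'p')): offset=2, physical=[p,B,C,G,E,F,H,D], logical=[C,G,E,F,H,D,p,B]
After op 5 (swap(6, 5)): offset=2, physical=[D,B,C,G,E,F,H,p], logical=[C,G,E,F,H,p,D,B]
After op 6 (rotate(+2)): offset=4, physical=[D,B,C,G,E,F,H,p], logical=[E,F,H,p,D,B,C,G]
After op 7 (rotate(+2)): offset=6, physical=[D,B,C,G,E,F,H,p], logical=[H,p,D,B,C,G,E,F]
After op 8 (rotate(-3)): offset=3, physical=[D,B,C,G,E,F,H,p], logical=[G,E,F,H,p,D,B,C]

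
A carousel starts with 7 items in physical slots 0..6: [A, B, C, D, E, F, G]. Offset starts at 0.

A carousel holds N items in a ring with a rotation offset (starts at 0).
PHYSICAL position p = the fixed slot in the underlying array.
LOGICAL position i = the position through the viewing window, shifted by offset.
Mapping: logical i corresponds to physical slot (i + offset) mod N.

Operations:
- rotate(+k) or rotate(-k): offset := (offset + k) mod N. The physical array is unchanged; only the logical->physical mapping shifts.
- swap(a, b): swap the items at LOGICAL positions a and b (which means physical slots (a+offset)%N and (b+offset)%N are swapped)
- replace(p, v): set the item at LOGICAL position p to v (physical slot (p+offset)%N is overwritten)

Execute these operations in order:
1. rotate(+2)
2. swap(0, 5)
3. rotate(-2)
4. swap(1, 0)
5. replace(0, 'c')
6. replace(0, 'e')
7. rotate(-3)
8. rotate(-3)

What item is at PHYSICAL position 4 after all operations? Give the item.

Answer: E

Derivation:
After op 1 (rotate(+2)): offset=2, physical=[A,B,C,D,E,F,G], logical=[C,D,E,F,G,A,B]
After op 2 (swap(0, 5)): offset=2, physical=[C,B,A,D,E,F,G], logical=[A,D,E,F,G,C,B]
After op 3 (rotate(-2)): offset=0, physical=[C,B,A,D,E,F,G], logical=[C,B,A,D,E,F,G]
After op 4 (swap(1, 0)): offset=0, physical=[B,C,A,D,E,F,G], logical=[B,C,A,D,E,F,G]
After op 5 (replace(0, 'c')): offset=0, physical=[c,C,A,D,E,F,G], logical=[c,C,A,D,E,F,G]
After op 6 (replace(0, 'e')): offset=0, physical=[e,C,A,D,E,F,G], logical=[e,C,A,D,E,F,G]
After op 7 (rotate(-3)): offset=4, physical=[e,C,A,D,E,F,G], logical=[E,F,G,e,C,A,D]
After op 8 (rotate(-3)): offset=1, physical=[e,C,A,D,E,F,G], logical=[C,A,D,E,F,G,e]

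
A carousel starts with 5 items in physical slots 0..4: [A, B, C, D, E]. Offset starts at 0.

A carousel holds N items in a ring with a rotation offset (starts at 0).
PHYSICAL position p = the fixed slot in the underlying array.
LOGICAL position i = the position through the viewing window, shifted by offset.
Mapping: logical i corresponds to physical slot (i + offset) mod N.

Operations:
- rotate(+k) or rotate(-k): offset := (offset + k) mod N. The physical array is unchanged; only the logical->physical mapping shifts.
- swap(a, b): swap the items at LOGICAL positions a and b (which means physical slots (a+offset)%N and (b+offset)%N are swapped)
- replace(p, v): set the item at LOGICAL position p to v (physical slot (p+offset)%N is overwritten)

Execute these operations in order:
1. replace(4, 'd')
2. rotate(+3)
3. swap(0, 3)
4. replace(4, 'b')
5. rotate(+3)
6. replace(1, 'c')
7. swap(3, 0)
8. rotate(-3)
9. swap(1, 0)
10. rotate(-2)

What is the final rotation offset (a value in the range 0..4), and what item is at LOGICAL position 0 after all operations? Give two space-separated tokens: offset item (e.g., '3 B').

Answer: 1 d

Derivation:
After op 1 (replace(4, 'd')): offset=0, physical=[A,B,C,D,d], logical=[A,B,C,D,d]
After op 2 (rotate(+3)): offset=3, physical=[A,B,C,D,d], logical=[D,d,A,B,C]
After op 3 (swap(0, 3)): offset=3, physical=[A,D,C,B,d], logical=[B,d,A,D,C]
After op 4 (replace(4, 'b')): offset=3, physical=[A,D,b,B,d], logical=[B,d,A,D,b]
After op 5 (rotate(+3)): offset=1, physical=[A,D,b,B,d], logical=[D,b,B,d,A]
After op 6 (replace(1, 'c')): offset=1, physical=[A,D,c,B,d], logical=[D,c,B,d,A]
After op 7 (swap(3, 0)): offset=1, physical=[A,d,c,B,D], logical=[d,c,B,D,A]
After op 8 (rotate(-3)): offset=3, physical=[A,d,c,B,D], logical=[B,D,A,d,c]
After op 9 (swap(1, 0)): offset=3, physical=[A,d,c,D,B], logical=[D,B,A,d,c]
After op 10 (rotate(-2)): offset=1, physical=[A,d,c,D,B], logical=[d,c,D,B,A]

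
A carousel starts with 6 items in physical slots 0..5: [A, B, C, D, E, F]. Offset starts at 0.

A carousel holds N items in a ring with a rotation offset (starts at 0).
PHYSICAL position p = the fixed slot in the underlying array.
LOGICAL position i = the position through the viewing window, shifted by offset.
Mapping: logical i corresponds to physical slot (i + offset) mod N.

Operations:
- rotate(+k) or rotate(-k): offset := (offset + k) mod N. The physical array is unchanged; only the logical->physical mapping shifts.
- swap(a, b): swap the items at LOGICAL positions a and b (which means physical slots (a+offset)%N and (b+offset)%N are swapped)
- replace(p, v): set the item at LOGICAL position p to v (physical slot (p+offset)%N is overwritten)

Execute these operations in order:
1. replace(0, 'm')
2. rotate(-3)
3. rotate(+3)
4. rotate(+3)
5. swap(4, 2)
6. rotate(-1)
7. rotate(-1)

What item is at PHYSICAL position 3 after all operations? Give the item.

Answer: D

Derivation:
After op 1 (replace(0, 'm')): offset=0, physical=[m,B,C,D,E,F], logical=[m,B,C,D,E,F]
After op 2 (rotate(-3)): offset=3, physical=[m,B,C,D,E,F], logical=[D,E,F,m,B,C]
After op 3 (rotate(+3)): offset=0, physical=[m,B,C,D,E,F], logical=[m,B,C,D,E,F]
After op 4 (rotate(+3)): offset=3, physical=[m,B,C,D,E,F], logical=[D,E,F,m,B,C]
After op 5 (swap(4, 2)): offset=3, physical=[m,F,C,D,E,B], logical=[D,E,B,m,F,C]
After op 6 (rotate(-1)): offset=2, physical=[m,F,C,D,E,B], logical=[C,D,E,B,m,F]
After op 7 (rotate(-1)): offset=1, physical=[m,F,C,D,E,B], logical=[F,C,D,E,B,m]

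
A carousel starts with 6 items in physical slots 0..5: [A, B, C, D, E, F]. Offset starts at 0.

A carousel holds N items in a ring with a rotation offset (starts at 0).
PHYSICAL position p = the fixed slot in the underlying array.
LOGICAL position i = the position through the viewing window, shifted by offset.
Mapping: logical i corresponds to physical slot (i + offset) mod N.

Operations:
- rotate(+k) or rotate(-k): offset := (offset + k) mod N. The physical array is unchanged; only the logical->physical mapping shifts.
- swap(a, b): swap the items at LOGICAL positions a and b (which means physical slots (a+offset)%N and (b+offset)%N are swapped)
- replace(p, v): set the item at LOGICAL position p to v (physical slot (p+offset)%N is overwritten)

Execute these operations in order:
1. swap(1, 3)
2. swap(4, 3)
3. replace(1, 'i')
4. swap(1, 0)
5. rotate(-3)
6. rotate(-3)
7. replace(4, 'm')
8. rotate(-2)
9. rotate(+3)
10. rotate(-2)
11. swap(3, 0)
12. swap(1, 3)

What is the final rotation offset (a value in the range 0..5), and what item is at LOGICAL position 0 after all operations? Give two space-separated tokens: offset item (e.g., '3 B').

Answer: 5 C

Derivation:
After op 1 (swap(1, 3)): offset=0, physical=[A,D,C,B,E,F], logical=[A,D,C,B,E,F]
After op 2 (swap(4, 3)): offset=0, physical=[A,D,C,E,B,F], logical=[A,D,C,E,B,F]
After op 3 (replace(1, 'i')): offset=0, physical=[A,i,C,E,B,F], logical=[A,i,C,E,B,F]
After op 4 (swap(1, 0)): offset=0, physical=[i,A,C,E,B,F], logical=[i,A,C,E,B,F]
After op 5 (rotate(-3)): offset=3, physical=[i,A,C,E,B,F], logical=[E,B,F,i,A,C]
After op 6 (rotate(-3)): offset=0, physical=[i,A,C,E,B,F], logical=[i,A,C,E,B,F]
After op 7 (replace(4, 'm')): offset=0, physical=[i,A,C,E,m,F], logical=[i,A,C,E,m,F]
After op 8 (rotate(-2)): offset=4, physical=[i,A,C,E,m,F], logical=[m,F,i,A,C,E]
After op 9 (rotate(+3)): offset=1, physical=[i,A,C,E,m,F], logical=[A,C,E,m,F,i]
After op 10 (rotate(-2)): offset=5, physical=[i,A,C,E,m,F], logical=[F,i,A,C,E,m]
After op 11 (swap(3, 0)): offset=5, physical=[i,A,F,E,m,C], logical=[C,i,A,F,E,m]
After op 12 (swap(1, 3)): offset=5, physical=[F,A,i,E,m,C], logical=[C,F,A,i,E,m]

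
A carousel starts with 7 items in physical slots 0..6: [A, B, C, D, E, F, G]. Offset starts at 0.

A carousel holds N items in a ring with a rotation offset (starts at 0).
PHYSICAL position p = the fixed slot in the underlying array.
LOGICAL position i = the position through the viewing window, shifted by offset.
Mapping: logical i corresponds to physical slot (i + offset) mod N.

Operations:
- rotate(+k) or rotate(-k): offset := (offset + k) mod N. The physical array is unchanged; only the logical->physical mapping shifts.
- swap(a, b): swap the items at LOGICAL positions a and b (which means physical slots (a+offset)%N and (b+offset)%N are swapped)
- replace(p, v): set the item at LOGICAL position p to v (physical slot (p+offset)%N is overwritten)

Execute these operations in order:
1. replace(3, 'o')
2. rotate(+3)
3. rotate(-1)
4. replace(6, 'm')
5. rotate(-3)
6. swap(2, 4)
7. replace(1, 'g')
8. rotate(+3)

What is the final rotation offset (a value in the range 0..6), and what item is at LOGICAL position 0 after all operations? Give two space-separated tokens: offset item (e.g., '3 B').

After op 1 (replace(3, 'o')): offset=0, physical=[A,B,C,o,E,F,G], logical=[A,B,C,o,E,F,G]
After op 2 (rotate(+3)): offset=3, physical=[A,B,C,o,E,F,G], logical=[o,E,F,G,A,B,C]
After op 3 (rotate(-1)): offset=2, physical=[A,B,C,o,E,F,G], logical=[C,o,E,F,G,A,B]
After op 4 (replace(6, 'm')): offset=2, physical=[A,m,C,o,E,F,G], logical=[C,o,E,F,G,A,m]
After op 5 (rotate(-3)): offset=6, physical=[A,m,C,o,E,F,G], logical=[G,A,m,C,o,E,F]
After op 6 (swap(2, 4)): offset=6, physical=[A,o,C,m,E,F,G], logical=[G,A,o,C,m,E,F]
After op 7 (replace(1, 'g')): offset=6, physical=[g,o,C,m,E,F,G], logical=[G,g,o,C,m,E,F]
After op 8 (rotate(+3)): offset=2, physical=[g,o,C,m,E,F,G], logical=[C,m,E,F,G,g,o]

Answer: 2 C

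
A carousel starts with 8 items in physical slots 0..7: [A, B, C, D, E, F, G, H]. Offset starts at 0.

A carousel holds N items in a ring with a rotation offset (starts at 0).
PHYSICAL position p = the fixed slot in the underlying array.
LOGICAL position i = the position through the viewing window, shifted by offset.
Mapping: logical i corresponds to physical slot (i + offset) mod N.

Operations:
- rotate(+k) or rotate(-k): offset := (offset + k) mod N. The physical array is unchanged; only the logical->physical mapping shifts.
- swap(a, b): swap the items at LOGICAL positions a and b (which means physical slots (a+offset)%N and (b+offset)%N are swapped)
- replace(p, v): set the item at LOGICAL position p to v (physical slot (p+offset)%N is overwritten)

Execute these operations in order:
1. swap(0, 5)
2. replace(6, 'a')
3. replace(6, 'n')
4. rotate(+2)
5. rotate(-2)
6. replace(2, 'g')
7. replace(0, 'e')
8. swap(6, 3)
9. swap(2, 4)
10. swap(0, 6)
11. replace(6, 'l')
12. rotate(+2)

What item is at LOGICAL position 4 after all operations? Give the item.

After op 1 (swap(0, 5)): offset=0, physical=[F,B,C,D,E,A,G,H], logical=[F,B,C,D,E,A,G,H]
After op 2 (replace(6, 'a')): offset=0, physical=[F,B,C,D,E,A,a,H], logical=[F,B,C,D,E,A,a,H]
After op 3 (replace(6, 'n')): offset=0, physical=[F,B,C,D,E,A,n,H], logical=[F,B,C,D,E,A,n,H]
After op 4 (rotate(+2)): offset=2, physical=[F,B,C,D,E,A,n,H], logical=[C,D,E,A,n,H,F,B]
After op 5 (rotate(-2)): offset=0, physical=[F,B,C,D,E,A,n,H], logical=[F,B,C,D,E,A,n,H]
After op 6 (replace(2, 'g')): offset=0, physical=[F,B,g,D,E,A,n,H], logical=[F,B,g,D,E,A,n,H]
After op 7 (replace(0, 'e')): offset=0, physical=[e,B,g,D,E,A,n,H], logical=[e,B,g,D,E,A,n,H]
After op 8 (swap(6, 3)): offset=0, physical=[e,B,g,n,E,A,D,H], logical=[e,B,g,n,E,A,D,H]
After op 9 (swap(2, 4)): offset=0, physical=[e,B,E,n,g,A,D,H], logical=[e,B,E,n,g,A,D,H]
After op 10 (swap(0, 6)): offset=0, physical=[D,B,E,n,g,A,e,H], logical=[D,B,E,n,g,A,e,H]
After op 11 (replace(6, 'l')): offset=0, physical=[D,B,E,n,g,A,l,H], logical=[D,B,E,n,g,A,l,H]
After op 12 (rotate(+2)): offset=2, physical=[D,B,E,n,g,A,l,H], logical=[E,n,g,A,l,H,D,B]

Answer: l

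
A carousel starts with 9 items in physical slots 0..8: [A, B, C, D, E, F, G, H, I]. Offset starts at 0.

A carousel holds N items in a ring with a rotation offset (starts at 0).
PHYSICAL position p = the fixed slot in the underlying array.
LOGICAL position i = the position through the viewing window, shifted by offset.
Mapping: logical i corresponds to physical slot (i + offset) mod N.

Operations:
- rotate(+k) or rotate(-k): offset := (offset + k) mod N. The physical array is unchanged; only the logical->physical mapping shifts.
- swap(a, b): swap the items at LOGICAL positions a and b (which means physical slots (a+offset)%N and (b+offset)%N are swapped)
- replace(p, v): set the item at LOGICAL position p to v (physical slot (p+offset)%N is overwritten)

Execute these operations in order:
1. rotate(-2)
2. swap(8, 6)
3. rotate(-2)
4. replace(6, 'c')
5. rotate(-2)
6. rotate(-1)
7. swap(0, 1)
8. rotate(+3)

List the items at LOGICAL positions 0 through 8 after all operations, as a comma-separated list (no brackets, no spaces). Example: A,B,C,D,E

After op 1 (rotate(-2)): offset=7, physical=[A,B,C,D,E,F,G,H,I], logical=[H,I,A,B,C,D,E,F,G]
After op 2 (swap(8, 6)): offset=7, physical=[A,B,C,D,G,F,E,H,I], logical=[H,I,A,B,C,D,G,F,E]
After op 3 (rotate(-2)): offset=5, physical=[A,B,C,D,G,F,E,H,I], logical=[F,E,H,I,A,B,C,D,G]
After op 4 (replace(6, 'c')): offset=5, physical=[A,B,c,D,G,F,E,H,I], logical=[F,E,H,I,A,B,c,D,G]
After op 5 (rotate(-2)): offset=3, physical=[A,B,c,D,G,F,E,H,I], logical=[D,G,F,E,H,I,A,B,c]
After op 6 (rotate(-1)): offset=2, physical=[A,B,c,D,G,F,E,H,I], logical=[c,D,G,F,E,H,I,A,B]
After op 7 (swap(0, 1)): offset=2, physical=[A,B,D,c,G,F,E,H,I], logical=[D,c,G,F,E,H,I,A,B]
After op 8 (rotate(+3)): offset=5, physical=[A,B,D,c,G,F,E,H,I], logical=[F,E,H,I,A,B,D,c,G]

Answer: F,E,H,I,A,B,D,c,G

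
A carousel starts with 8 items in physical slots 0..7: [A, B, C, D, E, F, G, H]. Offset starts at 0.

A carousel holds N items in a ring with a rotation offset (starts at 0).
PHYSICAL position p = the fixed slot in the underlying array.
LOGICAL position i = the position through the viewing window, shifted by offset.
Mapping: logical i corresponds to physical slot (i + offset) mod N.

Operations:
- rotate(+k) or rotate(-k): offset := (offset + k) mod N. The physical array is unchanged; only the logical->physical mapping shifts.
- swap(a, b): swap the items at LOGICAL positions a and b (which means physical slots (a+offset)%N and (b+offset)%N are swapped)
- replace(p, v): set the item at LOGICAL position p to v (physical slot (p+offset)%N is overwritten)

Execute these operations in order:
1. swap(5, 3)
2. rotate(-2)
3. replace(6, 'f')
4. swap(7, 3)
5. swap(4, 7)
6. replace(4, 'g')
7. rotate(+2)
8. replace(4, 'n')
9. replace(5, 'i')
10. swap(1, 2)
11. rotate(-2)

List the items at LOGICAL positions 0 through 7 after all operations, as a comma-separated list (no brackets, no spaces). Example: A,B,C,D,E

After op 1 (swap(5, 3)): offset=0, physical=[A,B,C,F,E,D,G,H], logical=[A,B,C,F,E,D,G,H]
After op 2 (rotate(-2)): offset=6, physical=[A,B,C,F,E,D,G,H], logical=[G,H,A,B,C,F,E,D]
After op 3 (replace(6, 'f')): offset=6, physical=[A,B,C,F,f,D,G,H], logical=[G,H,A,B,C,F,f,D]
After op 4 (swap(7, 3)): offset=6, physical=[A,D,C,F,f,B,G,H], logical=[G,H,A,D,C,F,f,B]
After op 5 (swap(4, 7)): offset=6, physical=[A,D,B,F,f,C,G,H], logical=[G,H,A,D,B,F,f,C]
After op 6 (replace(4, 'g')): offset=6, physical=[A,D,g,F,f,C,G,H], logical=[G,H,A,D,g,F,f,C]
After op 7 (rotate(+2)): offset=0, physical=[A,D,g,F,f,C,G,H], logical=[A,D,g,F,f,C,G,H]
After op 8 (replace(4, 'n')): offset=0, physical=[A,D,g,F,n,C,G,H], logical=[A,D,g,F,n,C,G,H]
After op 9 (replace(5, 'i')): offset=0, physical=[A,D,g,F,n,i,G,H], logical=[A,D,g,F,n,i,G,H]
After op 10 (swap(1, 2)): offset=0, physical=[A,g,D,F,n,i,G,H], logical=[A,g,D,F,n,i,G,H]
After op 11 (rotate(-2)): offset=6, physical=[A,g,D,F,n,i,G,H], logical=[G,H,A,g,D,F,n,i]

Answer: G,H,A,g,D,F,n,i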